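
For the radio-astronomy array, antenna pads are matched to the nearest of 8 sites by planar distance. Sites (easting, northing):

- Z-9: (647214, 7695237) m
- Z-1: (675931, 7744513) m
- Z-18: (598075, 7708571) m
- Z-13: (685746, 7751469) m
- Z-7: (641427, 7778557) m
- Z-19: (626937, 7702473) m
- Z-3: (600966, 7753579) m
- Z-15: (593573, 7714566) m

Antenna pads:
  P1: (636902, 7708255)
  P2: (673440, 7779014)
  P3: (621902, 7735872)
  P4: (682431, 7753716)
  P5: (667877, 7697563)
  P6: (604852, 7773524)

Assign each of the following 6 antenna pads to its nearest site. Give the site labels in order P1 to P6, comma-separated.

P1 → Z-19 (d²=132732749.00)
P2 → Z-13 (d²=910164661.00)
P3 → Z-3 (d²=751853945.00)
P4 → Z-13 (d²=16038234.00)
P5 → Z-9 (d²=432369845.00)
P6 → Z-3 (d²=412904021.00)

Z-19, Z-13, Z-3, Z-13, Z-9, Z-3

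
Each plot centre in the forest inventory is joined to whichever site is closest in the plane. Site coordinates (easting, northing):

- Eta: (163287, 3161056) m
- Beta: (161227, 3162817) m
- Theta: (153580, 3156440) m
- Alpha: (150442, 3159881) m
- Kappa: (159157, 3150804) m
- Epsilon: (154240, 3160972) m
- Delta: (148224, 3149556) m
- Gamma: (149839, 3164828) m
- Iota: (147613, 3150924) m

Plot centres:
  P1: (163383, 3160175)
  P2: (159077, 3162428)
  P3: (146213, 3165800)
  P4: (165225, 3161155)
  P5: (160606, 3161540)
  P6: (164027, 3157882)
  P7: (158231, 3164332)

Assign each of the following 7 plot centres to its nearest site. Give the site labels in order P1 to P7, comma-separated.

P1 → Eta (d²=785377.00)
P2 → Beta (d²=4773821.00)
P3 → Gamma (d²=14092660.00)
P4 → Eta (d²=3765645.00)
P5 → Beta (d²=2016370.00)
P6 → Eta (d²=10621876.00)
P7 → Beta (d²=11271241.00)

Eta, Beta, Gamma, Eta, Beta, Eta, Beta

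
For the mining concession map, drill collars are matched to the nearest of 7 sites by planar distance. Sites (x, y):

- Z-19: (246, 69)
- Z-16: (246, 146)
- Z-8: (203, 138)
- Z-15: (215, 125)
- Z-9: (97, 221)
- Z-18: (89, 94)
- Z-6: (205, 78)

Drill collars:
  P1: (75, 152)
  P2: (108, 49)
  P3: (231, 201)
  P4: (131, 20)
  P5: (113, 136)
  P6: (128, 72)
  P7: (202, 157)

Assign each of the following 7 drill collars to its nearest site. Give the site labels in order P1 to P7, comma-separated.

Z-18, Z-18, Z-16, Z-18, Z-18, Z-18, Z-8

P1 → Z-18 (d²=3560.00)
P2 → Z-18 (d²=2386.00)
P3 → Z-16 (d²=3250.00)
P4 → Z-18 (d²=7240.00)
P5 → Z-18 (d²=2340.00)
P6 → Z-18 (d²=2005.00)
P7 → Z-8 (d²=362.00)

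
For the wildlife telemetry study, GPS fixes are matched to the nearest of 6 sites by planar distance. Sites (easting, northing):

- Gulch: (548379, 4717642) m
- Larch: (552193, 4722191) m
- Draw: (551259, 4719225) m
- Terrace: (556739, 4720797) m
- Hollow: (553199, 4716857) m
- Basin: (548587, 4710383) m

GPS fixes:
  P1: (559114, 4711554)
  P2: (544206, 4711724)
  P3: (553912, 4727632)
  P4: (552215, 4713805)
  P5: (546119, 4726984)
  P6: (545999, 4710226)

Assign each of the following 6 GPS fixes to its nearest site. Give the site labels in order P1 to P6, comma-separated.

P1 → Hollow (d²=63109034.00)
P2 → Basin (d²=20991442.00)
P3 → Larch (d²=32559442.00)
P4 → Hollow (d²=10282960.00)
P5 → Larch (d²=59866325.00)
P6 → Basin (d²=6722393.00)

Hollow, Basin, Larch, Hollow, Larch, Basin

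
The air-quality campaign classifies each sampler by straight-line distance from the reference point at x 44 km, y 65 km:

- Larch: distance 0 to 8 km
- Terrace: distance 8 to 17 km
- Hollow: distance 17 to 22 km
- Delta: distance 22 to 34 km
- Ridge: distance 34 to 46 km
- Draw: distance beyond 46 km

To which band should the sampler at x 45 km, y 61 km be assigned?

Larch

Distance = √((45−44)² + (61−65)²) = √(1.000 + 16.000) = 4.123 km.
0 ≤ 4.123 < 8 → Larch.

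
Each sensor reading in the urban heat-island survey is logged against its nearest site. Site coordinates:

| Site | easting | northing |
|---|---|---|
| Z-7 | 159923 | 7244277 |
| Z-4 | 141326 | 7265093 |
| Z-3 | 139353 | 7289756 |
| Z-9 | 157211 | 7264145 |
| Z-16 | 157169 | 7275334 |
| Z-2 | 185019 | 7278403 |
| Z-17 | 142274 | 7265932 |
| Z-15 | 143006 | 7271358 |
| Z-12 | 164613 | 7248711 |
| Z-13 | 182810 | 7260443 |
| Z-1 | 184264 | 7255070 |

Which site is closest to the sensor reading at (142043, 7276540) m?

Z-15

Squared distances to each site:
Z-7: 1360595569.000; Z-4: 131547898.000; Z-3: 181898756.000; Z-9: 383704249.000; Z-16: 230250312.000; Z-2: 1850407345.000; Z-17: 112583025.000; Z-15: 27780493.000; Z-12: 1283858141.000; Z-13: 1921061698.000; Z-1: 2243573741.000.
Minimum at Z-15.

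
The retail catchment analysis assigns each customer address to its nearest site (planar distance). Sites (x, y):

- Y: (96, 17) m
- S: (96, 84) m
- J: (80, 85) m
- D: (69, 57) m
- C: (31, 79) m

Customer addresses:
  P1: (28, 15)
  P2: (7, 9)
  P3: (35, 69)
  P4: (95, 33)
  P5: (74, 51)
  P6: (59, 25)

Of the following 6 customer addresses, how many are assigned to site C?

P1 → D
P2 → C
P3 → C
P4 → Y
P5 → D
P6 → D
2 of the 6 go to C.

2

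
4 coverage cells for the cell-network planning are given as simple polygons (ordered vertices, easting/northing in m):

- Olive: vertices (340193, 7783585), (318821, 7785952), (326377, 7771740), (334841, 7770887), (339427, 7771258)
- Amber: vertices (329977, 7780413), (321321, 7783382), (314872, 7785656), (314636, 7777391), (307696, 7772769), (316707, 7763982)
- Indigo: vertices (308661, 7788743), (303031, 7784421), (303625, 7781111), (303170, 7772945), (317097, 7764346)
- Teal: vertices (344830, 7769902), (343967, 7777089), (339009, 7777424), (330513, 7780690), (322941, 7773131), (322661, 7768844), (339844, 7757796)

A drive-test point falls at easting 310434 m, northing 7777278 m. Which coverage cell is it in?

Cast a ray rightward from (310434, 7777278). For each polygon, the edges (by vertex number in listed order) whose endpoints lie on opposite sides of northing = 7777278, where each meets that height, and whether that is right or left of the point:
Olive: 2–3 at easting≈323432.6 (right), 5–1 at easting≈339801.1 (right) → 2 crossings.
Amber: 4–5 at easting≈314466.3 (right), 6–1 at easting≈327445.1 (right) → 2 crossings.
Indigo: 3–4 at easting≈303411.4 (left), 5–1 at easting≈312625.4 (right) → 1 crossing.
Teal: 2–3 at easting≈341169.8 (right), 4–5 at easting≈327095.1 (right) → 2 crossings.
Only Indigo has an odd count, so the point is inside Indigo.

Indigo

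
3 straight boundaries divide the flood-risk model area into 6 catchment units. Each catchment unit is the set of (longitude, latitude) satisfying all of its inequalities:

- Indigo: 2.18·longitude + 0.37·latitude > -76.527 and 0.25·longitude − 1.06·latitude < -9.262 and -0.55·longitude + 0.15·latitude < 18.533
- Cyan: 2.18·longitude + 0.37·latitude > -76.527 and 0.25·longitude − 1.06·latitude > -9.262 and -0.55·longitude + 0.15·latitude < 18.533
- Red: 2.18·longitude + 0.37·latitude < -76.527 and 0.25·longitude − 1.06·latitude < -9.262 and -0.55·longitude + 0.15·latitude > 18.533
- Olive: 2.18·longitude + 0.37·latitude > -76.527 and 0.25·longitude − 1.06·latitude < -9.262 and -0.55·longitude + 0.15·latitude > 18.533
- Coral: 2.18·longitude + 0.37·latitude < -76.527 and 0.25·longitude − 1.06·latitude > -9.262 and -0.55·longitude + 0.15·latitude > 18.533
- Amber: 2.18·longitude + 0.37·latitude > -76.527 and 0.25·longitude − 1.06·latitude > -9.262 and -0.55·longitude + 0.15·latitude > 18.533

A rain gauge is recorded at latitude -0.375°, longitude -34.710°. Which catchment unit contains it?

Amber

2.18·-34.710 + 0.37·-0.375 = -75.807, which is > -76.527
0.25·-34.710 − 1.06·-0.375 = -8.280, which is > -9.262
-0.55·-34.710 + 0.15·-0.375 = 19.034, which is > 18.533
This sign pattern matches Amber.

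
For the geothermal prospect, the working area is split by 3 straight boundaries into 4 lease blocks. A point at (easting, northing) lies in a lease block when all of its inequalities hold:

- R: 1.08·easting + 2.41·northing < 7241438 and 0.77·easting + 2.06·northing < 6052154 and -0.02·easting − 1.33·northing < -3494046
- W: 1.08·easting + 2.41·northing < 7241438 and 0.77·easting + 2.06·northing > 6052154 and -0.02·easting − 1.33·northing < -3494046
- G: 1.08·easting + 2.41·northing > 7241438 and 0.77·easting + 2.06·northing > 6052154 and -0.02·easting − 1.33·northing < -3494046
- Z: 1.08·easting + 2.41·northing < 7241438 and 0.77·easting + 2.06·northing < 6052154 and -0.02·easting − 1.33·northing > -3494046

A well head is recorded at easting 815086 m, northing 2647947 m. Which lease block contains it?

G

1.08·815086 + 2.41·2647947 = 7261845.150, which is > 7241438
0.77·815086 + 2.06·2647947 = 6082387.040, which is > 6052154
-0.02·815086 − 1.33·2647947 = -3538071.230, which is < -3494046
This sign pattern matches G.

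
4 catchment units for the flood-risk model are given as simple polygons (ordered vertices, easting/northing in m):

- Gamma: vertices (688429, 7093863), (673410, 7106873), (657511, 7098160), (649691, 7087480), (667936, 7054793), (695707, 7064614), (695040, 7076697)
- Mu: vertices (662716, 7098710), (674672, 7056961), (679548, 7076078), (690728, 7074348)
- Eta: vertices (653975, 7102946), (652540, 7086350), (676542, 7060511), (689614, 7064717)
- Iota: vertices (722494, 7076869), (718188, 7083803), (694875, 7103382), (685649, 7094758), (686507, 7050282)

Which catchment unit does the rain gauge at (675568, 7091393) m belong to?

Gamma

Cast a ray rightward from (675568, 7091393). For each polygon, the edges (by vertex number in listed order) whose endpoints lie on opposite sides of northing = 7091393, where each meets that height, and whether that is right or left of the point:
Gamma: 3–4 at easting≈652556.1 (left), 7–1 at easting≈689380.3 (right) → 1 crossing.
Mu: 1–2 at easting≈664811.4 (left), 4–1 at easting≈671129.3 (left) → 0 crossings.
Eta: 1–2 at easting≈652976.1 (left), 4–1 at easting≈664745.3 (left) → 0 crossings.
Iota: 2–3 at easting≈709150.5 (right), 4–5 at easting≈685713.9 (right) → 2 crossings.
Only Gamma has an odd count, so the point is inside Gamma.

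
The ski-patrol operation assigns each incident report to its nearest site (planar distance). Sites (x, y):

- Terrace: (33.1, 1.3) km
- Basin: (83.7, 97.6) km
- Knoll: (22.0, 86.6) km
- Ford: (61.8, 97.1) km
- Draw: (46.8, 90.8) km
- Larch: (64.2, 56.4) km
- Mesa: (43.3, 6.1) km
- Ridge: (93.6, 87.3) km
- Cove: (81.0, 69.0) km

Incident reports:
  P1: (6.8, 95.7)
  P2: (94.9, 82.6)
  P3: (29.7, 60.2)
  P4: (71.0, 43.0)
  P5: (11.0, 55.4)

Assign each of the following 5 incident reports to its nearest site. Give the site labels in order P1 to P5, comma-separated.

Knoll, Ridge, Knoll, Larch, Knoll

P1 → Knoll (d²=313.85)
P2 → Ridge (d²=23.78)
P3 → Knoll (d²=756.25)
P4 → Larch (d²=225.80)
P5 → Knoll (d²=1094.44)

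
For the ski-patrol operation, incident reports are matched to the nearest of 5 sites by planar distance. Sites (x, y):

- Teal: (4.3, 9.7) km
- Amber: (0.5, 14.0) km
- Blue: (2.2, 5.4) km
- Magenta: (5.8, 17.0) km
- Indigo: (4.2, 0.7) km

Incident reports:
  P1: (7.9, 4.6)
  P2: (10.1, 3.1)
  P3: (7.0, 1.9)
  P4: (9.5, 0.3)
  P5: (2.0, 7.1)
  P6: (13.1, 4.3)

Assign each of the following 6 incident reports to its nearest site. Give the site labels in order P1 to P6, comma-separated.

Indigo, Indigo, Indigo, Indigo, Blue, Indigo

P1 → Indigo (d²=28.90)
P2 → Indigo (d²=40.57)
P3 → Indigo (d²=9.28)
P4 → Indigo (d²=28.25)
P5 → Blue (d²=2.93)
P6 → Indigo (d²=92.17)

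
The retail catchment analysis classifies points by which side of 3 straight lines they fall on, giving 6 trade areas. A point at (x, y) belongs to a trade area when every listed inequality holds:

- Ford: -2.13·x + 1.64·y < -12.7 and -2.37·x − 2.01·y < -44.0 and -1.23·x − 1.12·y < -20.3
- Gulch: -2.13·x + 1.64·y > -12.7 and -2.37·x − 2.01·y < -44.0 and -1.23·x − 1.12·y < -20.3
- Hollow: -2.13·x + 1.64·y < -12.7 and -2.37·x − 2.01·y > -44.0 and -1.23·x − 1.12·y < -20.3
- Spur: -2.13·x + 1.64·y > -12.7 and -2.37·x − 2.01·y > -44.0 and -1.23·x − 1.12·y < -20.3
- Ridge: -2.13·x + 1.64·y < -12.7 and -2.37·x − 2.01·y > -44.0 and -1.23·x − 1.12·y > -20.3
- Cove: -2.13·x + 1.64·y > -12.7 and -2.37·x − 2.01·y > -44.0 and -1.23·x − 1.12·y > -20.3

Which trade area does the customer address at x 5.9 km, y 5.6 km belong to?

Cove

-2.13·5.9 + 1.64·5.6 = -3.383, which is > -12.7
-2.37·5.9 − 2.01·5.6 = -25.239, which is > -44.0
-1.23·5.9 − 1.12·5.6 = -13.529, which is > -20.3
This sign pattern matches Cove.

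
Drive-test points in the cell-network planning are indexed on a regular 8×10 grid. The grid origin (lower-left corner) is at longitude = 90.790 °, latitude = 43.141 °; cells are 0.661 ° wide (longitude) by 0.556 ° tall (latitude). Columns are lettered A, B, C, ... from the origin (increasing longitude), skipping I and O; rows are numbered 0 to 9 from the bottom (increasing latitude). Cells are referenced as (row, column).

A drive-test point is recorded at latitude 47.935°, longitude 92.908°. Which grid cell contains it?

(8, D)

Column index: ⌊(92.908 − 90.790) / 0.661⌋ = ⌊3.204⌋ = 3 → column D
Row offset from origin: ⌊(47.935 − 43.141) / 0.556⌋ = ⌊8.622⌋ = 8 → row 8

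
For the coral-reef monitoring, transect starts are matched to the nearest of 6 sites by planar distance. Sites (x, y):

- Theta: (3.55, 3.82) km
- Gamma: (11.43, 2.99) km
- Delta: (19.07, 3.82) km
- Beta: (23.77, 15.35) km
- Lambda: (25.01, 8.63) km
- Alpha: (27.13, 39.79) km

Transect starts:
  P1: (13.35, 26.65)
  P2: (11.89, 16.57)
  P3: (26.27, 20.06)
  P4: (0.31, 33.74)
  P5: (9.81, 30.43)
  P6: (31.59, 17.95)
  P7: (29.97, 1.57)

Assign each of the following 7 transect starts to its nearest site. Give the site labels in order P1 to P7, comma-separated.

Beta, Beta, Beta, Alpha, Alpha, Beta, Lambda

P1 → Beta (d²=236.27)
P2 → Beta (d²=142.62)
P3 → Beta (d²=28.43)
P4 → Alpha (d²=755.91)
P5 → Alpha (d²=387.59)
P6 → Beta (d²=67.91)
P7 → Lambda (d²=74.45)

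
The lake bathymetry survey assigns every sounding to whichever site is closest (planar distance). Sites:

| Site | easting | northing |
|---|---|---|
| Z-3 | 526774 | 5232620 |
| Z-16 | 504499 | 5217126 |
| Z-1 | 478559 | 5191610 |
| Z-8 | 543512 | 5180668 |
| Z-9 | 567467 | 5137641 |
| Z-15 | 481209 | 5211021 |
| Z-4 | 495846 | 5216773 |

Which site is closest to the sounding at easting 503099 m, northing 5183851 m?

Z-1

Squared distances to each site:
Z-3: 2938920986.000; Z-16: 1109185625.000; Z-1: 662413681.000; Z-8: 1643342058.000; Z-9: 6278603524.000; Z-15: 1217381000.000; Z-4: 1136464093.000.
Minimum at Z-1.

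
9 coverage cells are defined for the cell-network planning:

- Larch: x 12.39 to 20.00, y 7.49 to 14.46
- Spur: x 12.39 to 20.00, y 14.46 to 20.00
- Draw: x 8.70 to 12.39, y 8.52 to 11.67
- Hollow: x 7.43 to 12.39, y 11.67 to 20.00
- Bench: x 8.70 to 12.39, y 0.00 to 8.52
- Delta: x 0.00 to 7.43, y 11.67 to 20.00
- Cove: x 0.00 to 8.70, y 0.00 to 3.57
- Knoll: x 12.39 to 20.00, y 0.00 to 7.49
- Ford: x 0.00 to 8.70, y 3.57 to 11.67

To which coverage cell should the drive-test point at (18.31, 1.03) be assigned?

Knoll

The point has x = 18.31 and y = 1.03.
Only Knoll satisfies 12.39 ≤ x ≤ 20.00 and 0.00 ≤ y ≤ 7.49.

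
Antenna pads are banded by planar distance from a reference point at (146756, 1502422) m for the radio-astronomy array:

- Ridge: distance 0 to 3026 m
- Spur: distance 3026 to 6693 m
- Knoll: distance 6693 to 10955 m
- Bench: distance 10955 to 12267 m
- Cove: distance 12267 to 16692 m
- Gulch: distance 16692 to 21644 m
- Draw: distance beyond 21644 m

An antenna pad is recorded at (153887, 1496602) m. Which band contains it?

Knoll

Distance = √((153887−146756)² + (1496602−1502422)²) = √(50851161.000 + 33872400.000) = 9204.540 m.
6693 ≤ 9204.540 < 10955 → Knoll.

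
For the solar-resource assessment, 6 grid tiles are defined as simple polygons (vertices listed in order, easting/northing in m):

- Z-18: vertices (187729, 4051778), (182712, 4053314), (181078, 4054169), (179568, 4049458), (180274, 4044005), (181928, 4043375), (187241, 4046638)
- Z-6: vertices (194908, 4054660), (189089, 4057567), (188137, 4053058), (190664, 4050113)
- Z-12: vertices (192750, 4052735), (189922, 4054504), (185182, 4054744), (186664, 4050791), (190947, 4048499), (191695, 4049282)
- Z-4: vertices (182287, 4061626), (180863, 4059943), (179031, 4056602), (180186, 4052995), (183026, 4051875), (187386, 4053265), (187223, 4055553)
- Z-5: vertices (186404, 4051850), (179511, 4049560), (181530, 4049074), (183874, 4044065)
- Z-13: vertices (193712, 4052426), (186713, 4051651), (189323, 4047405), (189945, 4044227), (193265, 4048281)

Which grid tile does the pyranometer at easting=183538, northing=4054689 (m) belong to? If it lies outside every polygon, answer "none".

Cast a ray rightward from (183538, 4054689). For each polygon, the edges (by vertex number in listed order) whose endpoints lie on opposite sides of northing = 4054689, where each meets that height, and whether that is right or left of the point:
Z-18: no edge straddles that height → 0 crossings.
Z-6: 1–2 at easting≈194850.0 (right), 2–3 at easting≈188481.4 (right) → 2 crossings.
Z-12: 2–3 at easting≈186268.2 (right), 3–4 at easting≈185202.6 (right) → 2 crossings.
Z-4: 3–4 at easting≈179643.6 (left), 6–7 at easting≈187284.6 (right) → 1 crossing.
Z-5: no edge straddles that height → 0 crossings.
Z-13: no edge straddles that height → 0 crossings.
Only Z-4 has an odd count, so the point is inside Z-4.

Z-4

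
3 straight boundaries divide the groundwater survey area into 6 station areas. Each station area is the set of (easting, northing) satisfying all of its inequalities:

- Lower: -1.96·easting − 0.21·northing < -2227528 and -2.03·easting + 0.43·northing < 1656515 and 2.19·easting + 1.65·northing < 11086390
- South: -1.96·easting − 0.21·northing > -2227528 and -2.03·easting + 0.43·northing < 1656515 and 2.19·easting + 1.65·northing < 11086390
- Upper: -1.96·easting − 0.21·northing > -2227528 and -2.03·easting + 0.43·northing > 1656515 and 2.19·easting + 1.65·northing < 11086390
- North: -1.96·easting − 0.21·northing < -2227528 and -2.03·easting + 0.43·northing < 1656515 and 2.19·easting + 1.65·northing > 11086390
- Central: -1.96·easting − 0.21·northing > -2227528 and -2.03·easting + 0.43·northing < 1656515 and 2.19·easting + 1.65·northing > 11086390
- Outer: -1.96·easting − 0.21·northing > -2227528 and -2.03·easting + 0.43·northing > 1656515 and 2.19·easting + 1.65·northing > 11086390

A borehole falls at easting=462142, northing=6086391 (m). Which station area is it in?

-1.96·462142 − 0.21·6086391 = -2183940.430, which is > -2227528
-2.03·462142 + 0.43·6086391 = 1678999.870, which is > 1656515
2.19·462142 + 1.65·6086391 = 11054636.130, which is < 11086390
This sign pattern matches Upper.

Upper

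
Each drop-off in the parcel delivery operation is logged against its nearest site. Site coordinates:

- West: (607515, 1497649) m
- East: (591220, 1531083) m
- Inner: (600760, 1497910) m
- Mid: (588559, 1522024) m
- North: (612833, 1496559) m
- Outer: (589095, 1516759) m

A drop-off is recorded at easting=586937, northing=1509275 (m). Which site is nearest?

Outer

Squared distances to each site:
West: 558617960.000; East: 493932953.000; Inner: 320238554.000; Mid: 165167885.000; North: 832299472.000; Outer: 60667220.000.
Minimum at Outer.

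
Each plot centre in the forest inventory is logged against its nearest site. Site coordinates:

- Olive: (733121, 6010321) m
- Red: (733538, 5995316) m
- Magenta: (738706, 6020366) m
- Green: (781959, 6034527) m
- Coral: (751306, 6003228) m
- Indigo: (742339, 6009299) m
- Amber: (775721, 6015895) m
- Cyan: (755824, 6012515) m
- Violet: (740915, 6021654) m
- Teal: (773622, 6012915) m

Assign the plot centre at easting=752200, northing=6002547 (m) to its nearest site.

Squared distances to each site:
Olive: 424443317.000; Red: 400557605.000; Magenta: 499604797.000; Green: 1908318481.000; Coral: 1262997.000; Indigo: 142828825.000; Amber: 731406545.000; Cyan: 112494400.000; Violet: 492428674.000; Teal: 566397508.000.
Minimum at Coral.

Coral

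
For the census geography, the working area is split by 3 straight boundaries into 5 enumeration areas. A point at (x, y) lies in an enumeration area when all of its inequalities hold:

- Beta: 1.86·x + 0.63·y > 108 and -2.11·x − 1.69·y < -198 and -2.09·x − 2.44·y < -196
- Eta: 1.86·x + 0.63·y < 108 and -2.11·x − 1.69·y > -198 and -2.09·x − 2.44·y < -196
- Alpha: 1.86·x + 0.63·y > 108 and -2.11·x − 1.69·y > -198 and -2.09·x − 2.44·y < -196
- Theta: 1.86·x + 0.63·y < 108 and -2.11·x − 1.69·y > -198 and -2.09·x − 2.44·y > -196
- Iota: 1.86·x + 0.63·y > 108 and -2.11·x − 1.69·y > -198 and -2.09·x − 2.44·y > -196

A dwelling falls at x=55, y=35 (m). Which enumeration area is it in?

1.86·55 + 0.63·35 = 124.350, which is > 108
-2.11·55 − 1.69·35 = -175.200, which is > -198
-2.09·55 − 2.44·35 = -200.350, which is < -196
This sign pattern matches Alpha.

Alpha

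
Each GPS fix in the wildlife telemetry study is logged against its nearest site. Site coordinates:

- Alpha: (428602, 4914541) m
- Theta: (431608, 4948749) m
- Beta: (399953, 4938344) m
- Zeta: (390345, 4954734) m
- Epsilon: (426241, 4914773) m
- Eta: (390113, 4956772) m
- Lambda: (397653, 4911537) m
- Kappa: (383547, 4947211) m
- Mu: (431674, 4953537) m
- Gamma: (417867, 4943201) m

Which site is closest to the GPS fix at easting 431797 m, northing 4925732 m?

Alpha

Squared distances to each site:
Alpha: 135446506.000; Theta: 529818010.000; Beta: 1173102880.000; Zeta: 2559384308.000; Epsilon: 150968817.000; Eta: 2701037456.000; Lambda: 1367310761.000; Kappa: 2789409941.000; Mu: 773133154.000; Gamma: 499210861.000.
Minimum at Alpha.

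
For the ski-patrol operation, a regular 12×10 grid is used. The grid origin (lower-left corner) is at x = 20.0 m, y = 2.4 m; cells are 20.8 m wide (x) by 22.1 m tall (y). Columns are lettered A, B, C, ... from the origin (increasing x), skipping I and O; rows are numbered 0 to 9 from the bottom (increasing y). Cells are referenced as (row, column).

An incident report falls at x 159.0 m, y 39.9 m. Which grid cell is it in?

Column index: ⌊(159.0 − 20.0) / 20.8⌋ = ⌊6.683⌋ = 6 → column G
Row offset from origin: ⌊(39.9 − 2.4) / 22.1⌋ = ⌊1.697⌋ = 1 → row 1

(1, G)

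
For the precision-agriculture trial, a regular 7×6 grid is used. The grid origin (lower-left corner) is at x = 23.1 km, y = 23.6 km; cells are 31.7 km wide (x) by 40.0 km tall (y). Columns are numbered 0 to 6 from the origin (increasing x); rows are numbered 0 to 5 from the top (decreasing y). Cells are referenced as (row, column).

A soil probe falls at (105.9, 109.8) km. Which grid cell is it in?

Column index: ⌊(105.9 − 23.1) / 31.7⌋ = ⌊2.612⌋ = 2
Row offset from origin: ⌊(109.8 − 23.6) / 40.0⌋ = ⌊2.155⌋ = 2 → row 3 (counted from top)

(3, 2)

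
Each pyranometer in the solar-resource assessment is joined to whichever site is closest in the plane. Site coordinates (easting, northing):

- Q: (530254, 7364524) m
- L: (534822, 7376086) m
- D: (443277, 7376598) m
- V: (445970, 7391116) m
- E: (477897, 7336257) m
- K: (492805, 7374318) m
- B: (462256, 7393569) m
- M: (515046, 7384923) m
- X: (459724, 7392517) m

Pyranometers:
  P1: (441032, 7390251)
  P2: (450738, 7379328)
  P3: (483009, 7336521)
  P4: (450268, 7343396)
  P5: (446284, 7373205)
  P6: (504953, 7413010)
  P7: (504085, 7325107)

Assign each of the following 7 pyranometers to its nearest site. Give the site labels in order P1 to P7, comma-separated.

V, D, E, E, D, M, E

P1 → V (d²=25132069.00)
P2 → D (d²=63119421.00)
P3 → E (d²=26202240.00)
P4 → E (d²=814326962.00)
P5 → D (d²=20554498.00)
P6 → M (d²=890748218.00)
P7 → E (d²=810133844.00)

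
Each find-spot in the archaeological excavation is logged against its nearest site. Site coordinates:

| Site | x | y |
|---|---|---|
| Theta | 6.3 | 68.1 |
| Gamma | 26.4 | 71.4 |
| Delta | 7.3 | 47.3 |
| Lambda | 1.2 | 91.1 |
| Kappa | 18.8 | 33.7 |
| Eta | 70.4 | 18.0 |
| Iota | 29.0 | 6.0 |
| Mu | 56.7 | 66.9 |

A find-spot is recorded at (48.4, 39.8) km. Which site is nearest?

Mu

Squared distances to each site:
Theta: 2573.300; Gamma: 1482.560; Delta: 1745.460; Lambda: 4859.530; Kappa: 913.370; Eta: 959.240; Iota: 1518.800; Mu: 803.300.
Minimum at Mu.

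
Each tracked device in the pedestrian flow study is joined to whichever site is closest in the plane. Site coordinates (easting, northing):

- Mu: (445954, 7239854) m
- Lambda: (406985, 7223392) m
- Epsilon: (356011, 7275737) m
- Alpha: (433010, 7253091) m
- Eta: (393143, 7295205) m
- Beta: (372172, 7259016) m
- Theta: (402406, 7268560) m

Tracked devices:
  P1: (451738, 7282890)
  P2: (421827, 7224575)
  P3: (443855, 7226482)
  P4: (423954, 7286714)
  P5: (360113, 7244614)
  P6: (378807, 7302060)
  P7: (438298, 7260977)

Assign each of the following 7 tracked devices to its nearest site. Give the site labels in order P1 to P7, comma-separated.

P1 → Alpha (d²=1238718385.00)
P2 → Lambda (d²=221684453.00)
P3 → Mu (d²=183216185.00)
P4 → Theta (d²=793884020.00)
P5 → Beta (d²=352837085.00)
P6 → Eta (d²=252511921.00)
P7 → Alpha (d²=90151940.00)

Alpha, Lambda, Mu, Theta, Beta, Eta, Alpha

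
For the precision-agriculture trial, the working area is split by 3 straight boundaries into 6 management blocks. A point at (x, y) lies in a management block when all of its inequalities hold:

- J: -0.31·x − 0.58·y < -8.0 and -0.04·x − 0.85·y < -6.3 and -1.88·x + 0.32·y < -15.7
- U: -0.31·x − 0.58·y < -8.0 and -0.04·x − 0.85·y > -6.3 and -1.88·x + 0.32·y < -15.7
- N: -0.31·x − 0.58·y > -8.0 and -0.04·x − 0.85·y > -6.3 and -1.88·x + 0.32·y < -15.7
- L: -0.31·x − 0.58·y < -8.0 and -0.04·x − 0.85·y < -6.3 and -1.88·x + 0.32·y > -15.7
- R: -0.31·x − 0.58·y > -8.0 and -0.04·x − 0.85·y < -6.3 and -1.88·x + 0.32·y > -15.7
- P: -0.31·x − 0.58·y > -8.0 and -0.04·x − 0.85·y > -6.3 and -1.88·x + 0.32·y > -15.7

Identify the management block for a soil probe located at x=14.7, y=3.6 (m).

-0.31·14.7 − 0.58·3.6 = -6.645, which is > -8.0
-0.04·14.7 − 0.85·3.6 = -3.648, which is > -6.3
-1.88·14.7 + 0.32·3.6 = -26.484, which is < -15.7
This sign pattern matches N.

N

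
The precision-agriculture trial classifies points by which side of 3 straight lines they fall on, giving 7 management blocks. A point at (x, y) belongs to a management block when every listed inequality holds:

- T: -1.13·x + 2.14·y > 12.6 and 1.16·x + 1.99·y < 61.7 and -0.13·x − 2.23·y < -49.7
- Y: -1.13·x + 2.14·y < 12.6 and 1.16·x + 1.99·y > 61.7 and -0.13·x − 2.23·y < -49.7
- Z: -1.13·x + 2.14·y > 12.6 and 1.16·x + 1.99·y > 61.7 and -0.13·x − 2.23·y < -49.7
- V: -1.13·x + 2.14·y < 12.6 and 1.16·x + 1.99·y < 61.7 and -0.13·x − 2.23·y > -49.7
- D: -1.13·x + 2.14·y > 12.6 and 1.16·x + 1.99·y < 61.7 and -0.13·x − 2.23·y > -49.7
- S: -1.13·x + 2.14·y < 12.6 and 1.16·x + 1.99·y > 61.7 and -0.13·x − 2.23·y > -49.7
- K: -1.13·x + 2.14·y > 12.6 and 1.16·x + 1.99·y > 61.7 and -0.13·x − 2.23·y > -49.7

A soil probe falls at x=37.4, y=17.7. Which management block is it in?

S

-1.13·37.4 + 2.14·17.7 = -4.384, which is < 12.6
1.16·37.4 + 1.99·17.7 = 78.607, which is > 61.7
-0.13·37.4 − 2.23·17.7 = -44.333, which is > -49.7
This sign pattern matches S.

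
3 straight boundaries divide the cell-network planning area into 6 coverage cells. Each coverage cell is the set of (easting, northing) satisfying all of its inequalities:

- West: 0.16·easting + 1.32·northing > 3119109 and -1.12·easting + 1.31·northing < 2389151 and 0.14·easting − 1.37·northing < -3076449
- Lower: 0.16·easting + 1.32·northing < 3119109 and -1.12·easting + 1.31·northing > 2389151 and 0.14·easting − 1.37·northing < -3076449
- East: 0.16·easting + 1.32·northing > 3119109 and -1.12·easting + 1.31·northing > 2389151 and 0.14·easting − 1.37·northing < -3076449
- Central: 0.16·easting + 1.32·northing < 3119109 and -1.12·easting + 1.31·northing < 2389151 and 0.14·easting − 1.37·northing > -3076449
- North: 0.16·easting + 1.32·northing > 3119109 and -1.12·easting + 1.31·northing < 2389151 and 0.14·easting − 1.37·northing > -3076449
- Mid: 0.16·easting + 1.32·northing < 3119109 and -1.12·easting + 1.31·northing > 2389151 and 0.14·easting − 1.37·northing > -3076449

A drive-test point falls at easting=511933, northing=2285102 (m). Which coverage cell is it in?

0.16·511933 + 1.32·2285102 = 3098243.920, which is < 3119109
-1.12·511933 + 1.31·2285102 = 2420118.660, which is > 2389151
0.14·511933 − 1.37·2285102 = -3058919.120, which is > -3076449
This sign pattern matches Mid.

Mid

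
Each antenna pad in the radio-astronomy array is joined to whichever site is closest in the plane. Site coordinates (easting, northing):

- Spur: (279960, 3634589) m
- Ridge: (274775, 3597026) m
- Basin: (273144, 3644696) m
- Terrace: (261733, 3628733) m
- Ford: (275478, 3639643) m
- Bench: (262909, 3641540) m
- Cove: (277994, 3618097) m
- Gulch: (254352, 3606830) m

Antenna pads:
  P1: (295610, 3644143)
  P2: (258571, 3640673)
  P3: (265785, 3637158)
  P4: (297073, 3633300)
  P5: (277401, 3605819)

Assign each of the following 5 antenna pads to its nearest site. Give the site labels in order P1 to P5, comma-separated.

P1 → Spur (d²=336201416.00)
P2 → Bench (d²=19569933.00)
P3 → Bench (d²=27473300.00)
P4 → Spur (d²=294516290.00)
P5 → Ridge (d²=84212725.00)

Spur, Bench, Bench, Spur, Ridge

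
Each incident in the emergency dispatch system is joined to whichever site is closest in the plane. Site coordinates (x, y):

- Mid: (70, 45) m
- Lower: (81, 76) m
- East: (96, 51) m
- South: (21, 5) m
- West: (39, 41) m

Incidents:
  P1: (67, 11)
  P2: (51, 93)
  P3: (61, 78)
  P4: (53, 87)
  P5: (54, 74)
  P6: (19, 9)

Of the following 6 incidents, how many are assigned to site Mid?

1

P1 → Mid
P2 → Lower
P3 → Lower
P4 → Lower
P5 → Lower
P6 → South
1 of the 6 goes to Mid.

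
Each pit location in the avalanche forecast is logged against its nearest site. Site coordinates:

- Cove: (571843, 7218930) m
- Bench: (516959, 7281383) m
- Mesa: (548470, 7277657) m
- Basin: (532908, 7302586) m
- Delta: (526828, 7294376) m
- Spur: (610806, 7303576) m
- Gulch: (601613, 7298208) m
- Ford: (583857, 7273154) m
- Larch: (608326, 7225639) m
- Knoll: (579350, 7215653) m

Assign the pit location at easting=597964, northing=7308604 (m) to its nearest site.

Gulch

Squared distances to each site:
Cove: 8723732917.000; Bench: 7302792866.000; Mesa: 3407372845.000; Basin: 4268499460.000; Delta: 5262766480.000; Spur: 190197748.000; Gulch: 121392017.000; Ford: 1455709949.000; Larch: 6990562269.000; Knoll: 8986369397.000.
Minimum at Gulch.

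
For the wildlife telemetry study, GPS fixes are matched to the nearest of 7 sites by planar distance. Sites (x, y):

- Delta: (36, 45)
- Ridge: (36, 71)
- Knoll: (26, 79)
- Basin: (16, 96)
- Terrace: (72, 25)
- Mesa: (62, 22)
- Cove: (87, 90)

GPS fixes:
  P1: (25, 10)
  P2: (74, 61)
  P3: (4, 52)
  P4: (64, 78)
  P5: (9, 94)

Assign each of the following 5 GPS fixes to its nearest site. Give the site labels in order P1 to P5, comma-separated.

P1 → Delta (d²=1346.00)
P2 → Cove (d²=1010.00)
P3 → Delta (d²=1073.00)
P4 → Cove (d²=673.00)
P5 → Basin (d²=53.00)

Delta, Cove, Delta, Cove, Basin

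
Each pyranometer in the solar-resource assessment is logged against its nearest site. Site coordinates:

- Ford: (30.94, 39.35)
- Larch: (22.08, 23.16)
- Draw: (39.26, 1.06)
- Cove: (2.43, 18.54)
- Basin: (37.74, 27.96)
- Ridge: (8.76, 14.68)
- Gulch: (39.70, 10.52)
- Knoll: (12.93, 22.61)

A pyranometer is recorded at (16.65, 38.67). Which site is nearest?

Ford

Squared distances to each site:
Ford: 204.667; Larch: 270.045; Draw: 1925.724; Cove: 607.425; Basin: 559.492; Ridge: 637.772; Gulch: 1323.725; Knoll: 271.762.
Minimum at Ford.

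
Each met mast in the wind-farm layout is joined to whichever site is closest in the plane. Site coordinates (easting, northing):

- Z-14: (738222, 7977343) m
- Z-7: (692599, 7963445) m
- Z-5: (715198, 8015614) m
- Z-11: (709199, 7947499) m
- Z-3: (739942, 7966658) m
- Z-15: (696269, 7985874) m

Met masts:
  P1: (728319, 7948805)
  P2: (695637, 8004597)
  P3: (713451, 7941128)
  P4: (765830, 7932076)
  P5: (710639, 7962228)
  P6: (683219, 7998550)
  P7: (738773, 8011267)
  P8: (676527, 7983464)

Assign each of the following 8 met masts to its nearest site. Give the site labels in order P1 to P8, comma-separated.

Z-11, Z-15, Z-11, Z-3, Z-11, Z-15, Z-5, Z-15

P1 → Z-11 (d²=367280036.00)
P2 → Z-15 (d²=350950153.00)
P3 → Z-11 (d²=58669145.00)
P4 → Z-3 (d²=1866103268.00)
P5 → Z-11 (d²=219017041.00)
P6 → Z-15 (d²=330983476.00)
P7 → Z-5 (d²=574677034.00)
P8 → Z-15 (d²=395554664.00)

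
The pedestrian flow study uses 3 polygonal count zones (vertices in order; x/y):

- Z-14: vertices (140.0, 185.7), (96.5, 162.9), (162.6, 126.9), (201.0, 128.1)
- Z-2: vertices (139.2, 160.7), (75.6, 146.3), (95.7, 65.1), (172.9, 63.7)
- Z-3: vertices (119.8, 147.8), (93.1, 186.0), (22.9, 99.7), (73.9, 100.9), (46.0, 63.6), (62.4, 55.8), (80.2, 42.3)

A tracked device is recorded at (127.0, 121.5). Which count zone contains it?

Cast a ray rightward from (127.0, 121.5). For each polygon, the edges (by vertex number in listed order) whose endpoints lie on opposite sides of y = 121.5, where each meets that height, and whether that is right or left of the point:
Z-14: no edge straddles that height → 0 crossings.
Z-2: 2–3 at x≈81.74 (left), 4–1 at x≈152.82 (right) → 1 crossing.
Z-3: 2–3 at x≈40.63 (left), 7–1 at x≈109.93 (left) → 0 crossings.
Only Z-2 has an odd count, so the point is inside Z-2.

Z-2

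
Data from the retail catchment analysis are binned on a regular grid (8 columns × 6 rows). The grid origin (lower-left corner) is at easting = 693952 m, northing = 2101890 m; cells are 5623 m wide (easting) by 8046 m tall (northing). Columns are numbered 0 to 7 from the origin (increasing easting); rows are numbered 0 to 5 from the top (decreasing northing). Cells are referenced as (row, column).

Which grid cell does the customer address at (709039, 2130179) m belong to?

Column index: ⌊(709039 − 693952) / 5623⌋ = ⌊2.683⌋ = 2
Row offset from origin: ⌊(2130179 − 2101890) / 8046⌋ = ⌊3.516⌋ = 3 → row 2 (counted from top)

(2, 2)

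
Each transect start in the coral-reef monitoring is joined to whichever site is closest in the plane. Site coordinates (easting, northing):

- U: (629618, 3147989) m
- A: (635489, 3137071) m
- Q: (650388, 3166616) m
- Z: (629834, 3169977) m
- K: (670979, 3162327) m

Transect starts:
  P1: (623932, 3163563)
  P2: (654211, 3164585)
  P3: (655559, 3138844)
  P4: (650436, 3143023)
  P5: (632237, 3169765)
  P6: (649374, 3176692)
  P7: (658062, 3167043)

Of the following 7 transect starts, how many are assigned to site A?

2

P1 → Z
P2 → Q
P3 → A
P4 → A
P5 → Z
P6 → Q
P7 → Q
2 of the 7 go to A.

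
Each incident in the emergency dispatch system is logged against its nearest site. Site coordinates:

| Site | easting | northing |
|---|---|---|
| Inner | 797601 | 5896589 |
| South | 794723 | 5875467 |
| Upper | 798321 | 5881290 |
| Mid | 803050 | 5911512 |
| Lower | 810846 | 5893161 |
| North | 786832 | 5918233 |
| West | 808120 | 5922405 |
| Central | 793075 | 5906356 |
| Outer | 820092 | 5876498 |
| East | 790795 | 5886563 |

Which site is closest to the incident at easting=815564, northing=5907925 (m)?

Mid

Squared distances to each site:
Inner: 451174265.000; South: 1487869045.000; Upper: 1006744274.000; Mid: 169466765.000; Lower: 240235220.000; North: 931782688.000; West: 265083536.000; Central: 508216882.000; Outer: 1008159113.000; East: 1069838405.000.
Minimum at Mid.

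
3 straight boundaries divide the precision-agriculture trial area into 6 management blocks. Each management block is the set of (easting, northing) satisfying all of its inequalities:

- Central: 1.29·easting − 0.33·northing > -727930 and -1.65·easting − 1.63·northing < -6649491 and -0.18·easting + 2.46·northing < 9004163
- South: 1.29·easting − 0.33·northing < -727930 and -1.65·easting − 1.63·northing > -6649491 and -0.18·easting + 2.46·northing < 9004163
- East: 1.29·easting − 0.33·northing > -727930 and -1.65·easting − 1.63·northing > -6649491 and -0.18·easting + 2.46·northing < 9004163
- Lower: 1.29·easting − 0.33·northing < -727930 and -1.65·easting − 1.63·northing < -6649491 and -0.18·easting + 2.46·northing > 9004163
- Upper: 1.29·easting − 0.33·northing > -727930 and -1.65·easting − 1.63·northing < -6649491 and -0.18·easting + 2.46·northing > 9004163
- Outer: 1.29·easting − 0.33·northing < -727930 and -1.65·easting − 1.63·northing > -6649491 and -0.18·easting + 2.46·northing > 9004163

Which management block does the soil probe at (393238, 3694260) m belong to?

1.29·393238 − 0.33·3694260 = -711828.780, which is > -727930
-1.65·393238 − 1.63·3694260 = -6670486.500, which is < -6649491
-0.18·393238 + 2.46·3694260 = 9017096.760, which is > 9004163
This sign pattern matches Upper.

Upper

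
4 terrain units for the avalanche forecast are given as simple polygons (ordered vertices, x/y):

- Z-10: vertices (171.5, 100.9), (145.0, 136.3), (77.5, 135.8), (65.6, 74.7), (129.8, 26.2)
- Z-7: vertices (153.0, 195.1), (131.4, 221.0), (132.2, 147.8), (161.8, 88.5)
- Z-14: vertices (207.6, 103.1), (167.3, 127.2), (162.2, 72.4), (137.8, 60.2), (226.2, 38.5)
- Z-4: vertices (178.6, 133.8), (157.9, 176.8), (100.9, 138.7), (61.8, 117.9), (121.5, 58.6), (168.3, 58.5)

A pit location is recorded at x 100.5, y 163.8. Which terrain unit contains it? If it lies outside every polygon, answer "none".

none

Cast a ray rightward from (100.5, 163.8). For each polygon, the edges (by vertex number in listed order) whose endpoints lie on opposite sides of y = 163.8, where each meets that height, and whether that is right or left of the point:
Z-10: no edge straddles that height → 0 crossings.
Z-7: 2–3 at x≈132.03 (right), 4–1 at x≈155.58 (right) → 2 crossings.
Z-14: no edge straddles that height → 0 crossings.
Z-4: 1–2 at x≈164.16 (right), 2–3 at x≈138.45 (right) → 2 crossings.
All counts are even, so the point lies outside every listed polygon.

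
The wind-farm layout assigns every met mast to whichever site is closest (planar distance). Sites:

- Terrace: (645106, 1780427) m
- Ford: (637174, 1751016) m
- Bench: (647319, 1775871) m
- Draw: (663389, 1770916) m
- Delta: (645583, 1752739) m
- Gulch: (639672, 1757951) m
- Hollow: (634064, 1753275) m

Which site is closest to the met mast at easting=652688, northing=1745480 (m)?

Delta

Squared distances to each site:
Terrace: 1278779533.000; Ford: 271331492.000; Bench: 952439042.000; Draw: 761501497.000; Delta: 103174106.000; Gulch: 324942097.000; Hollow: 407615401.000.
Minimum at Delta.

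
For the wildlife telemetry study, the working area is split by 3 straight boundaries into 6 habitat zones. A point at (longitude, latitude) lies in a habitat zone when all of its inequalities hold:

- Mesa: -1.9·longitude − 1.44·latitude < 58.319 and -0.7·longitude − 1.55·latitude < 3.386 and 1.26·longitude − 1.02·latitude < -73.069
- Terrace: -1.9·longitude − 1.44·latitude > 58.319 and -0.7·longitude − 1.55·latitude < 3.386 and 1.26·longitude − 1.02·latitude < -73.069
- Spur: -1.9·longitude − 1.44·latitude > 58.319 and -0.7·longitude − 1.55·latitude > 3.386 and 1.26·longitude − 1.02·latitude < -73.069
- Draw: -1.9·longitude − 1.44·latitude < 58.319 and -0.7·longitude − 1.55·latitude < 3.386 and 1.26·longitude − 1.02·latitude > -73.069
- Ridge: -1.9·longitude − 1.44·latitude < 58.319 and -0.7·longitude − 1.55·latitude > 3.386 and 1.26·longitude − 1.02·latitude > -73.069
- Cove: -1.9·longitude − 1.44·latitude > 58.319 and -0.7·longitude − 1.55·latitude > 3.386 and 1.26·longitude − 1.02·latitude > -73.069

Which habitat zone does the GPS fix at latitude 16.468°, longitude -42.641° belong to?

Ridge

-1.9·-42.641 − 1.44·16.468 = 57.304, which is < 58.319
-0.7·-42.641 − 1.55·16.468 = 4.323, which is > 3.386
1.26·-42.641 − 1.02·16.468 = -70.525, which is > -73.069
This sign pattern matches Ridge.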